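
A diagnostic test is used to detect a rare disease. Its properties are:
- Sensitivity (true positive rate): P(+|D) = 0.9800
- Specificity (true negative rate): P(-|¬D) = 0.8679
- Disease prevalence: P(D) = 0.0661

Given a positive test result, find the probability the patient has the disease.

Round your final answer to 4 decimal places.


Let D = has disease, + = positive test

Given:
- P(D) = 0.0661 (prevalence)
- P(+|D) = 0.9800 (sensitivity)
- P(-|¬D) = 0.8679 (specificity)
- P(+|¬D) = 0.1321 (false positive rate = 1 - specificity)

Step 1: Find P(+)
P(+) = P(+|D)P(D) + P(+|¬D)P(¬D)
     = 0.9800 × 0.0661 + 0.1321 × 0.9339
     = 0.06477800 + 0.12336819
     = 0.18814619

Step 2: Apply Bayes' theorem for P(D|+)
P(D|+) = P(+|D)P(D) / P(+)
       = 0.06477800 / 0.18814619
       = 0.3443


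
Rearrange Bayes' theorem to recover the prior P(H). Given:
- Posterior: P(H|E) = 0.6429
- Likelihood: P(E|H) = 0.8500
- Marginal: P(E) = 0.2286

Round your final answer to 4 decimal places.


From Bayes' theorem: P(H|E) = P(E|H) × P(H) / P(E)

Rearranging for P(H):
P(H) = P(H|E) × P(E) / P(E|H)
     = 0.6429 × 0.2286 / 0.8500
     = 0.14696694 / 0.8500
     = 0.1729


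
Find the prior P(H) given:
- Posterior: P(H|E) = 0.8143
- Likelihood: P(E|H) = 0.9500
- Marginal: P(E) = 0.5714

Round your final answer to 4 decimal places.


From Bayes' theorem: P(H|E) = P(E|H) × P(H) / P(E)

Rearranging for P(H):
P(H) = P(H|E) × P(E) / P(E|H)
     = 0.8143 × 0.5714 / 0.9500
     = 0.46529102 / 0.9500
     = 0.4898


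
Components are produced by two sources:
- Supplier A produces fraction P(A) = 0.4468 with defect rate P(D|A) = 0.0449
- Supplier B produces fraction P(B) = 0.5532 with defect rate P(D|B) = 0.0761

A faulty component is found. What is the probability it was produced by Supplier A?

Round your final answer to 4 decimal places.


Let A = from Supplier A, D = faulty

Given:
- P(A) = 0.4468, P(B) = 0.5532
- P(D|A) = 0.0449, P(D|B) = 0.0761

Step 1: Find P(D)
P(D) = P(D|A)P(A) + P(D|B)P(B)
     = 0.0449 × 0.4468 + 0.0761 × 0.5532
     = 0.02006132 + 0.04209852
     = 0.06215984

Step 2: Apply Bayes' theorem
P(A|D) = P(D|A)P(A) / P(D)
       = 0.02006132 / 0.06215984
       = 0.3227


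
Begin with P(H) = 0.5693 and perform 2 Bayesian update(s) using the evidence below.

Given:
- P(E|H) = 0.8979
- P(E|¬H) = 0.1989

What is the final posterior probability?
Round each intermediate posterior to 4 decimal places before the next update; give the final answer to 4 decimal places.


Sequential Bayesian updating:

Initial prior: P(H) = 0.5693

Update 1:
  P(E) = 0.8979 × 0.5693 + 0.1989 × 0.4307 = 0.51117447 + 0.08566623 = 0.59684070
  P(H|E) = 0.51117447 / 0.59684070 = 0.8565

Update 2:
  P(E) = 0.8979 × 0.8565 + 0.1989 × 0.1435 = 0.76905135 + 0.02854215 = 0.79759350
  P(H|E) = 0.76905135 / 0.79759350 = 0.9642

Final posterior: 0.9642


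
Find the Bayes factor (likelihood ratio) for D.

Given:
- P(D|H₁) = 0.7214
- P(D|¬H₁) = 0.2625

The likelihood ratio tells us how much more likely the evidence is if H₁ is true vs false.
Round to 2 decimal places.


Likelihood Ratio (LR) = P(D|H₁) / P(D|¬H₁)

LR = 0.7214 / 0.2625
   = 2.75

The evidence is 2.75 times more likely if H₁ is true than if H₁ is false.
Since LR > 1, the evidence supports H₁ over ¬H₁.


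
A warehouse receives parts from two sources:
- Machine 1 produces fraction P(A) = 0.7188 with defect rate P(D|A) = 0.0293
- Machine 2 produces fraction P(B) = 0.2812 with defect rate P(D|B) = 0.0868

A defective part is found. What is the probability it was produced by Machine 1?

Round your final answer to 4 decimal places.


Let A = from Machine 1, D = defective

Given:
- P(A) = 0.7188, P(B) = 0.2812
- P(D|A) = 0.0293, P(D|B) = 0.0868

Step 1: Find P(D)
P(D) = P(D|A)P(A) + P(D|B)P(B)
     = 0.0293 × 0.7188 + 0.0868 × 0.2812
     = 0.02106084 + 0.02440816
     = 0.04546900

Step 2: Apply Bayes' theorem
P(A|D) = P(D|A)P(A) / P(D)
       = 0.02106084 / 0.04546900
       = 0.4632


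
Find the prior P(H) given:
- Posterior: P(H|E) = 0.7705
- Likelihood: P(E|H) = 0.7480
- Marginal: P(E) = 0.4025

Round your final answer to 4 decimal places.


From Bayes' theorem: P(H|E) = P(E|H) × P(H) / P(E)

Rearranging for P(H):
P(H) = P(H|E) × P(E) / P(E|H)
     = 0.7705 × 0.4025 / 0.7480
     = 0.31012625 / 0.7480
     = 0.4146


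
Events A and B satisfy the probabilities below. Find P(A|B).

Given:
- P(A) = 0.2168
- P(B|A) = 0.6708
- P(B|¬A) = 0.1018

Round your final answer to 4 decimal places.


Bayes' theorem: P(A|B) = P(B|A) × P(A) / P(B)

Step 1: Calculate P(B) using law of total probability
P(B) = P(B|A)P(A) + P(B|¬A)P(¬A)
     = 0.6708 × 0.2168 + 0.1018 × 0.7832
     = 0.14542944 + 0.07972976
     = 0.22515920

Step 2: Apply Bayes' theorem
P(A|B) = P(B|A) × P(A) / P(B)
       = 0.14542944 / 0.22515920
       = 0.6459


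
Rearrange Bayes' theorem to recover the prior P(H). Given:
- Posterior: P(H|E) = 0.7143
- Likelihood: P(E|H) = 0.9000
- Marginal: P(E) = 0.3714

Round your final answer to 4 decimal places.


From Bayes' theorem: P(H|E) = P(E|H) × P(H) / P(E)

Rearranging for P(H):
P(H) = P(H|E) × P(E) / P(E|H)
     = 0.7143 × 0.3714 / 0.9000
     = 0.26529102 / 0.9000
     = 0.2948


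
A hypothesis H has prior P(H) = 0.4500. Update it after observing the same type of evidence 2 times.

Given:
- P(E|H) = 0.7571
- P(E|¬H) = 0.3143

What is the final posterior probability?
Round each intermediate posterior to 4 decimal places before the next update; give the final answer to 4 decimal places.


Sequential Bayesian updating:

Initial prior: P(H) = 0.4500

Update 1:
  P(E) = 0.7571 × 0.4500 + 0.3143 × 0.5500 = 0.34069500 + 0.17286500 = 0.51356000
  P(H|E) = 0.34069500 / 0.51356000 = 0.6634

Update 2:
  P(E) = 0.7571 × 0.6634 + 0.3143 × 0.3366 = 0.50226014 + 0.10579338 = 0.60805352
  P(H|E) = 0.50226014 / 0.60805352 = 0.8260

Final posterior: 0.8260


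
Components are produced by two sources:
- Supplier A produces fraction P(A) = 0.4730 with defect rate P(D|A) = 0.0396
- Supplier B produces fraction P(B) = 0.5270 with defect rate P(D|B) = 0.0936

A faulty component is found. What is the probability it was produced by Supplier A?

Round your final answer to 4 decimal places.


Let A = from Supplier A, D = faulty

Given:
- P(A) = 0.4730, P(B) = 0.5270
- P(D|A) = 0.0396, P(D|B) = 0.0936

Step 1: Find P(D)
P(D) = P(D|A)P(A) + P(D|B)P(B)
     = 0.0396 × 0.4730 + 0.0936 × 0.5270
     = 0.01873080 + 0.04932720
     = 0.06805800

Step 2: Apply Bayes' theorem
P(A|D) = P(D|A)P(A) / P(D)
       = 0.01873080 / 0.06805800
       = 0.2752


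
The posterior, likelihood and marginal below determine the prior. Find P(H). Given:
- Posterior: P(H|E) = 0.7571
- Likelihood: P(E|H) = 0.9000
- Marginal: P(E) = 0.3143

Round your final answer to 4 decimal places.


From Bayes' theorem: P(H|E) = P(E|H) × P(H) / P(E)

Rearranging for P(H):
P(H) = P(H|E) × P(E) / P(E|H)
     = 0.7571 × 0.3143 / 0.9000
     = 0.23795653 / 0.9000
     = 0.2644


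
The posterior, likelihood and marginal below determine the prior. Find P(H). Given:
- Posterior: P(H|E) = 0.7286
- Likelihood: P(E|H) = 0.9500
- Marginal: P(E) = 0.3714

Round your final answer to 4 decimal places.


From Bayes' theorem: P(H|E) = P(E|H) × P(H) / P(E)

Rearranging for P(H):
P(H) = P(H|E) × P(E) / P(E|H)
     = 0.7286 × 0.3714 / 0.9500
     = 0.27060204 / 0.9500
     = 0.2848


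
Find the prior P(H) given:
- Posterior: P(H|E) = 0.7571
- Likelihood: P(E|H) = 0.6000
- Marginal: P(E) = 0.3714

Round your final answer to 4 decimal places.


From Bayes' theorem: P(H|E) = P(E|H) × P(H) / P(E)

Rearranging for P(H):
P(H) = P(H|E) × P(E) / P(E|H)
     = 0.7571 × 0.3714 / 0.6000
     = 0.28118694 / 0.6000
     = 0.4686


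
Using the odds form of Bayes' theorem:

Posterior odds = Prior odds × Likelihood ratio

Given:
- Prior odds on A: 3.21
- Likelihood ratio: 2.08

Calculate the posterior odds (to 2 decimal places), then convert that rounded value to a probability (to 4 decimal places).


Step 1: Calculate posterior odds
Posterior odds = Prior odds × LR
               = 3.21 × 2.08
               = 6.68

Step 2: Convert to probability
P(A|E) = Posterior odds / (1 + Posterior odds)
       = 6.68 / (1 + 6.68)
       = 6.68 / 7.68
       = 0.8698

The evidence increased P(A) from 0.7625 to 0.8698.


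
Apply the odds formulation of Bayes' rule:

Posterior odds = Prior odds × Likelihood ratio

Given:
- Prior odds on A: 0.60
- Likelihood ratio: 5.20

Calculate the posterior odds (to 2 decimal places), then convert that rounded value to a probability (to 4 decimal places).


Step 1: Calculate posterior odds
Posterior odds = Prior odds × LR
               = 0.60 × 5.20
               = 3.12

Step 2: Convert to probability
P(A|E) = Posterior odds / (1 + Posterior odds)
       = 3.12 / (1 + 3.12)
       = 3.12 / 4.12
       = 0.7573

The evidence increased P(A) from 0.3750 to 0.7573.


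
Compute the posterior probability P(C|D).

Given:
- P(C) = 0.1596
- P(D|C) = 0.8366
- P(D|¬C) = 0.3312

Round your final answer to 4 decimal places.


Bayes' theorem: P(C|D) = P(D|C) × P(C) / P(D)

Step 1: Calculate P(D) using law of total probability
P(D) = P(D|C)P(C) + P(D|¬C)P(¬C)
     = 0.8366 × 0.1596 + 0.3312 × 0.8404
     = 0.13352136 + 0.27834048
     = 0.41186184

Step 2: Apply Bayes' theorem
P(C|D) = P(D|C) × P(C) / P(D)
       = 0.13352136 / 0.41186184
       = 0.3242


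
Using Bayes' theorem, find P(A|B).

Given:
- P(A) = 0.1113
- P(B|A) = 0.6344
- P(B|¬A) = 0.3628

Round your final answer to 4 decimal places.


Bayes' theorem: P(A|B) = P(B|A) × P(A) / P(B)

Step 1: Calculate P(B) using law of total probability
P(B) = P(B|A)P(A) + P(B|¬A)P(¬A)
     = 0.6344 × 0.1113 + 0.3628 × 0.8887
     = 0.07060872 + 0.32242036
     = 0.39302908

Step 2: Apply Bayes' theorem
P(A|B) = P(B|A) × P(A) / P(B)
       = 0.07060872 / 0.39302908
       = 0.1797


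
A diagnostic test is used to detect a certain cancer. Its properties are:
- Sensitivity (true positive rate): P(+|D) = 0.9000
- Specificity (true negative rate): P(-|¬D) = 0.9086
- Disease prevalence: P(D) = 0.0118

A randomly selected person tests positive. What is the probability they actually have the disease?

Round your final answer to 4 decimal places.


Let D = has disease, + = positive test

Given:
- P(D) = 0.0118 (prevalence)
- P(+|D) = 0.9000 (sensitivity)
- P(-|¬D) = 0.9086 (specificity)
- P(+|¬D) = 0.0914 (false positive rate = 1 - specificity)

Step 1: Find P(+)
P(+) = P(+|D)P(D) + P(+|¬D)P(¬D)
     = 0.9000 × 0.0118 + 0.0914 × 0.9882
     = 0.01062000 + 0.09032148
     = 0.10094148

Step 2: Apply Bayes' theorem for P(D|+)
P(D|+) = P(+|D)P(D) / P(+)
       = 0.01062000 / 0.10094148
       = 0.1052


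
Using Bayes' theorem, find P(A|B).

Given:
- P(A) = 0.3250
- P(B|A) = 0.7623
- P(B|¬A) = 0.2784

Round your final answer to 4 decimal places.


Bayes' theorem: P(A|B) = P(B|A) × P(A) / P(B)

Step 1: Calculate P(B) using law of total probability
P(B) = P(B|A)P(A) + P(B|¬A)P(¬A)
     = 0.7623 × 0.3250 + 0.2784 × 0.6750
     = 0.24774750 + 0.18792000
     = 0.43566750

Step 2: Apply Bayes' theorem
P(A|B) = P(B|A) × P(A) / P(B)
       = 0.24774750 / 0.43566750
       = 0.5687


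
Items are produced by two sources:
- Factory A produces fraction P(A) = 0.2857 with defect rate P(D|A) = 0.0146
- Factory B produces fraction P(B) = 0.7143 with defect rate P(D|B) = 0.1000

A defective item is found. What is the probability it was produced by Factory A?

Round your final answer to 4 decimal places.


Let A = from Factory A, D = defective

Given:
- P(A) = 0.2857, P(B) = 0.7143
- P(D|A) = 0.0146, P(D|B) = 0.1000

Step 1: Find P(D)
P(D) = P(D|A)P(A) + P(D|B)P(B)
     = 0.0146 × 0.2857 + 0.1000 × 0.7143
     = 0.00417122 + 0.07143000
     = 0.07560122

Step 2: Apply Bayes' theorem
P(A|D) = P(D|A)P(A) / P(D)
       = 0.00417122 / 0.07560122
       = 0.0552


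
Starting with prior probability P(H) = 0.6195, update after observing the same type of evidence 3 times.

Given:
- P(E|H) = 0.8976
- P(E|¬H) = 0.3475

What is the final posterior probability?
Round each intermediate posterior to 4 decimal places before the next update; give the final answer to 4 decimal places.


Sequential Bayesian updating:

Initial prior: P(H) = 0.6195

Update 1:
  P(E) = 0.8976 × 0.6195 + 0.3475 × 0.3805 = 0.55606320 + 0.13222375 = 0.68828695
  P(H|E) = 0.55606320 / 0.68828695 = 0.8079

Update 2:
  P(E) = 0.8976 × 0.8079 + 0.3475 × 0.1921 = 0.72517104 + 0.06675475 = 0.79192579
  P(H|E) = 0.72517104 / 0.79192579 = 0.9157

Update 3:
  P(E) = 0.8976 × 0.9157 + 0.3475 × 0.0843 = 0.82193232 + 0.02929425 = 0.85122657
  P(H|E) = 0.82193232 / 0.85122657 = 0.9656

Final posterior: 0.9656


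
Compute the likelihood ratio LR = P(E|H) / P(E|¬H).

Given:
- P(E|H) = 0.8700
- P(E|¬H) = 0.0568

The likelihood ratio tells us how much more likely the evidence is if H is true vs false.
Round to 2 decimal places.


Likelihood Ratio (LR) = P(E|H) / P(E|¬H)

LR = 0.8700 / 0.0568
   = 15.32

The evidence is 15.32 times more likely if H is true than if H is false.
LR > 1, so observing E raises the odds in favor of H.


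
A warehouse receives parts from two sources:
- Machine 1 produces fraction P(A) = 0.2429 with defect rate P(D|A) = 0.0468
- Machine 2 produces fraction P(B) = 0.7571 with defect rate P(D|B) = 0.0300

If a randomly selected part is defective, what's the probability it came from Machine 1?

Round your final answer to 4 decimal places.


Let A = from Machine 1, D = defective

Given:
- P(A) = 0.2429, P(B) = 0.7571
- P(D|A) = 0.0468, P(D|B) = 0.0300

Step 1: Find P(D)
P(D) = P(D|A)P(A) + P(D|B)P(B)
     = 0.0468 × 0.2429 + 0.0300 × 0.7571
     = 0.01136772 + 0.02271300
     = 0.03408072

Step 2: Apply Bayes' theorem
P(A|D) = P(D|A)P(A) / P(D)
       = 0.01136772 / 0.03408072
       = 0.3336


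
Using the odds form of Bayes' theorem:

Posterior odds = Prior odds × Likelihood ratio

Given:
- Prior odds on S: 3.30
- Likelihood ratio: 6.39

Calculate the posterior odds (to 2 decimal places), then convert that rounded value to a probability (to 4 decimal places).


Step 1: Calculate posterior odds
Posterior odds = Prior odds × LR
               = 3.30 × 6.39
               = 21.09

Step 2: Convert to probability
P(S|E) = Posterior odds / (1 + Posterior odds)
       = 21.09 / (1 + 21.09)
       = 21.09 / 22.09
       = 0.9547

The evidence increased P(S) from 0.7674 to 0.9547.


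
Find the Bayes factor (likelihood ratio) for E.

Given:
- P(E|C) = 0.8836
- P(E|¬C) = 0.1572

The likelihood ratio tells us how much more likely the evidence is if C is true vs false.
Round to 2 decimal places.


Likelihood Ratio (LR) = P(E|C) / P(E|¬C)

LR = 0.8836 / 0.1572
   = 5.62

The evidence is 5.62 times more likely if C is true than if C is false.
LR > 1, so observing E raises the odds in favor of C.


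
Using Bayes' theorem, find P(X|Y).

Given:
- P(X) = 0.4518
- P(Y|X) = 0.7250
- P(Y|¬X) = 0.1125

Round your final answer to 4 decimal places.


Bayes' theorem: P(X|Y) = P(Y|X) × P(X) / P(Y)

Step 1: Calculate P(Y) using law of total probability
P(Y) = P(Y|X)P(X) + P(Y|¬X)P(¬X)
     = 0.7250 × 0.4518 + 0.1125 × 0.5482
     = 0.32755500 + 0.06167250
     = 0.38922750

Step 2: Apply Bayes' theorem
P(X|Y) = P(Y|X) × P(X) / P(Y)
       = 0.32755500 / 0.38922750
       = 0.8416


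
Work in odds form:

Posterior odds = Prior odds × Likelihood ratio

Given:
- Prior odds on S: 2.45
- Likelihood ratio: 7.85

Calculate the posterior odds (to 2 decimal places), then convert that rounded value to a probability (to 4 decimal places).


Step 1: Calculate posterior odds
Posterior odds = Prior odds × LR
               = 2.45 × 7.85
               = 19.23

Step 2: Convert to probability
P(S|E) = Posterior odds / (1 + Posterior odds)
       = 19.23 / (1 + 19.23)
       = 19.23 / 20.23
       = 0.9506

The evidence increased P(S) from 0.7101 to 0.9506.


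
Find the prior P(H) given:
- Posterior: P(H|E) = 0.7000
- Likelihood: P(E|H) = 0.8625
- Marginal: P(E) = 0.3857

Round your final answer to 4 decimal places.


From Bayes' theorem: P(H|E) = P(E|H) × P(H) / P(E)

Rearranging for P(H):
P(H) = P(H|E) × P(E) / P(E|H)
     = 0.7000 × 0.3857 / 0.8625
     = 0.26999000 / 0.8625
     = 0.3130


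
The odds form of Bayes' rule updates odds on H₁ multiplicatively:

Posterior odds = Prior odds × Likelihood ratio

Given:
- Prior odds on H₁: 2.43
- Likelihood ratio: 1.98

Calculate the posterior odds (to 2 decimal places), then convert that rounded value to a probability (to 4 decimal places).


Step 1: Calculate posterior odds
Posterior odds = Prior odds × LR
               = 2.43 × 1.98
               = 4.81

Step 2: Convert to probability
P(H₁|E) = Posterior odds / (1 + Posterior odds)
       = 4.81 / (1 + 4.81)
       = 4.81 / 5.81
       = 0.8279

The evidence increased P(H₁) from 0.7085 to 0.8279.


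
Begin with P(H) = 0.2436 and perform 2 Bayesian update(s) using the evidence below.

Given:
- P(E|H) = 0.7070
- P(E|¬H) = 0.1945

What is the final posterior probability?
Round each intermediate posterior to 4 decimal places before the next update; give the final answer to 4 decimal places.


Sequential Bayesian updating:

Initial prior: P(H) = 0.2436

Update 1:
  P(E) = 0.7070 × 0.2436 + 0.1945 × 0.7564 = 0.17222520 + 0.14711980 = 0.31934500
  P(H|E) = 0.17222520 / 0.31934500 = 0.5393

Update 2:
  P(E) = 0.7070 × 0.5393 + 0.1945 × 0.4607 = 0.38128510 + 0.08960615 = 0.47089125
  P(H|E) = 0.38128510 / 0.47089125 = 0.8097

Final posterior: 0.8097


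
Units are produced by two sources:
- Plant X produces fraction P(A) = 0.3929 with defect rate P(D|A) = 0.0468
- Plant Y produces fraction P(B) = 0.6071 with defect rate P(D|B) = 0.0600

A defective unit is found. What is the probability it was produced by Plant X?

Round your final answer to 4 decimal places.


Let A = from Plant X, D = defective

Given:
- P(A) = 0.3929, P(B) = 0.6071
- P(D|A) = 0.0468, P(D|B) = 0.0600

Step 1: Find P(D)
P(D) = P(D|A)P(A) + P(D|B)P(B)
     = 0.0468 × 0.3929 + 0.0600 × 0.6071
     = 0.01838772 + 0.03642600
     = 0.05481372

Step 2: Apply Bayes' theorem
P(A|D) = P(D|A)P(A) / P(D)
       = 0.01838772 / 0.05481372
       = 0.3355


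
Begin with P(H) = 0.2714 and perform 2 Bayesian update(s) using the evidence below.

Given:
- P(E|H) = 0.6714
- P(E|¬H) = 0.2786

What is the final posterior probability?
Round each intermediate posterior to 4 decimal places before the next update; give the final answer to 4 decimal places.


Sequential Bayesian updating:

Initial prior: P(H) = 0.2714

Update 1:
  P(E) = 0.6714 × 0.2714 + 0.2786 × 0.7286 = 0.18221796 + 0.20298796 = 0.38520592
  P(H|E) = 0.18221796 / 0.38520592 = 0.4730

Update 2:
  P(E) = 0.6714 × 0.4730 + 0.2786 × 0.5270 = 0.31757220 + 0.14682220 = 0.46439440
  P(H|E) = 0.31757220 / 0.46439440 = 0.6838

Final posterior: 0.6838


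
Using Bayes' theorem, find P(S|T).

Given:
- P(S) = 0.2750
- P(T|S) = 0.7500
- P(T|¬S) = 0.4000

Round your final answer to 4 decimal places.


Bayes' theorem: P(S|T) = P(T|S) × P(S) / P(T)

Step 1: Calculate P(T) using law of total probability
P(T) = P(T|S)P(S) + P(T|¬S)P(¬S)
     = 0.7500 × 0.2750 + 0.4000 × 0.7250
     = 0.20625000 + 0.29000000
     = 0.49625000

Step 2: Apply Bayes' theorem
P(S|T) = P(T|S) × P(S) / P(T)
       = 0.20625000 / 0.49625000
       = 0.4156


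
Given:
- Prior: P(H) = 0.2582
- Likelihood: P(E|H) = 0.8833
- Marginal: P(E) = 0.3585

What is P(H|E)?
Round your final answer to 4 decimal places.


Using Bayes' theorem:

P(H|E) = P(E|H) × P(H) / P(E)
       = 0.8833 × 0.2582 / 0.3585
       = 0.22806806 / 0.3585
       = 0.6362

The evidence strengthens our belief in H.
Prior: 0.2582 → Posterior: 0.6362


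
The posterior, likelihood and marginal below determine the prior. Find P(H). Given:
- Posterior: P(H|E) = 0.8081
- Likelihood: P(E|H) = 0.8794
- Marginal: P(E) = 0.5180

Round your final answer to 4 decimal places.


From Bayes' theorem: P(H|E) = P(E|H) × P(H) / P(E)

Rearranging for P(H):
P(H) = P(H|E) × P(E) / P(E|H)
     = 0.8081 × 0.5180 / 0.8794
     = 0.41859580 / 0.8794
     = 0.4760


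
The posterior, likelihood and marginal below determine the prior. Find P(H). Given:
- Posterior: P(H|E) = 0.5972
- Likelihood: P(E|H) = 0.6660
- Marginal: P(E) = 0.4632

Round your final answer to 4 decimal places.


From Bayes' theorem: P(H|E) = P(E|H) × P(H) / P(E)

Rearranging for P(H):
P(H) = P(H|E) × P(E) / P(E|H)
     = 0.5972 × 0.4632 / 0.6660
     = 0.27662304 / 0.6660
     = 0.4153


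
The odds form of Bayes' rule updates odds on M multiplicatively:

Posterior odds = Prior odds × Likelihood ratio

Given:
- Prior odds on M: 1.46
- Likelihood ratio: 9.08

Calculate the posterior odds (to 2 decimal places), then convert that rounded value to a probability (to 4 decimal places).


Step 1: Calculate posterior odds
Posterior odds = Prior odds × LR
               = 1.46 × 9.08
               = 13.26

Step 2: Convert to probability
P(M|E) = Posterior odds / (1 + Posterior odds)
       = 13.26 / (1 + 13.26)
       = 13.26 / 14.26
       = 0.9299

The evidence increased P(M) from 0.5935 to 0.9299.


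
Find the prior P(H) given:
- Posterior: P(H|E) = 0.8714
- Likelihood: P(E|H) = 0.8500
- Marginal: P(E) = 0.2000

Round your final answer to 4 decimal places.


From Bayes' theorem: P(H|E) = P(E|H) × P(H) / P(E)

Rearranging for P(H):
P(H) = P(H|E) × P(E) / P(E|H)
     = 0.8714 × 0.2000 / 0.8500
     = 0.17428000 / 0.8500
     = 0.2050


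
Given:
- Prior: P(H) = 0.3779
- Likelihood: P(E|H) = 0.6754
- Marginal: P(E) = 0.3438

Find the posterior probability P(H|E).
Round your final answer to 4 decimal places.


Using Bayes' theorem:

P(H|E) = P(E|H) × P(H) / P(E)
       = 0.6754 × 0.3779 / 0.3438
       = 0.25523366 / 0.3438
       = 0.7424

The evidence strengthens our belief in H.
Prior: 0.3779 → Posterior: 0.7424


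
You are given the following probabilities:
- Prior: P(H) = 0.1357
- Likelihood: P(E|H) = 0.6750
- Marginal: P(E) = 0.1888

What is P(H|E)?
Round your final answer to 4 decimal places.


Using Bayes' theorem:

P(H|E) = P(E|H) × P(H) / P(E)
       = 0.6750 × 0.1357 / 0.1888
       = 0.09159750 / 0.1888
       = 0.4852

The evidence strengthens our belief in H.
Prior: 0.1357 → Posterior: 0.4852


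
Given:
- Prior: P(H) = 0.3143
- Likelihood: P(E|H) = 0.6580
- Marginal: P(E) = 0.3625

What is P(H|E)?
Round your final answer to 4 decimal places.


Using Bayes' theorem:

P(H|E) = P(E|H) × P(H) / P(E)
       = 0.6580 × 0.3143 / 0.3625
       = 0.20680940 / 0.3625
       = 0.5705

The evidence strengthens our belief in H.
Prior: 0.3143 → Posterior: 0.5705


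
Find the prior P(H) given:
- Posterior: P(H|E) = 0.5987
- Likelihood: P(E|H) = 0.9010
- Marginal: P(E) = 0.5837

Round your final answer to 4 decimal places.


From Bayes' theorem: P(H|E) = P(E|H) × P(H) / P(E)

Rearranging for P(H):
P(H) = P(H|E) × P(E) / P(E|H)
     = 0.5987 × 0.5837 / 0.9010
     = 0.34946119 / 0.9010
     = 0.3879


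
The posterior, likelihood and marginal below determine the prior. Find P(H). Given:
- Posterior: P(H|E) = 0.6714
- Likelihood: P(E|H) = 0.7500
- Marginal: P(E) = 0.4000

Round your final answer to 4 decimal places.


From Bayes' theorem: P(H|E) = P(E|H) × P(H) / P(E)

Rearranging for P(H):
P(H) = P(H|E) × P(E) / P(E|H)
     = 0.6714 × 0.4000 / 0.7500
     = 0.26856000 / 0.7500
     = 0.3581


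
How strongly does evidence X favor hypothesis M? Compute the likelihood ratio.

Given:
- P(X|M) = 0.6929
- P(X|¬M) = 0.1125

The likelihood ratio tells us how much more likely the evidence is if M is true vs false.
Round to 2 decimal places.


Likelihood Ratio (LR) = P(X|M) / P(X|¬M)

LR = 0.6929 / 0.1125
   = 6.16

The evidence is 6.16 times more likely if M is true than if M is false.
LR > 1, so observing X raises the odds in favor of M.


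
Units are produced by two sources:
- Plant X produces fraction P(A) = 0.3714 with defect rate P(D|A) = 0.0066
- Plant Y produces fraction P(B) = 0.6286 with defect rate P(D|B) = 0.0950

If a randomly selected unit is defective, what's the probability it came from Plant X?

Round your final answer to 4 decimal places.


Let A = from Plant X, D = defective

Given:
- P(A) = 0.3714, P(B) = 0.6286
- P(D|A) = 0.0066, P(D|B) = 0.0950

Step 1: Find P(D)
P(D) = P(D|A)P(A) + P(D|B)P(B)
     = 0.0066 × 0.3714 + 0.0950 × 0.6286
     = 0.00245124 + 0.05971700
     = 0.06216824

Step 2: Apply Bayes' theorem
P(A|D) = P(D|A)P(A) / P(D)
       = 0.00245124 / 0.06216824
       = 0.0394


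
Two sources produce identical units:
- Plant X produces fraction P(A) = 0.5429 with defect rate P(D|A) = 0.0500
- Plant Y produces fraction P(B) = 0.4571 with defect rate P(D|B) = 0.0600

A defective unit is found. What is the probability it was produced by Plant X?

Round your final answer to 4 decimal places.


Let A = from Plant X, D = defective

Given:
- P(A) = 0.5429, P(B) = 0.4571
- P(D|A) = 0.0500, P(D|B) = 0.0600

Step 1: Find P(D)
P(D) = P(D|A)P(A) + P(D|B)P(B)
     = 0.0500 × 0.5429 + 0.0600 × 0.4571
     = 0.02714500 + 0.02742600
     = 0.05457100

Step 2: Apply Bayes' theorem
P(A|D) = P(D|A)P(A) / P(D)
       = 0.02714500 / 0.05457100
       = 0.4974


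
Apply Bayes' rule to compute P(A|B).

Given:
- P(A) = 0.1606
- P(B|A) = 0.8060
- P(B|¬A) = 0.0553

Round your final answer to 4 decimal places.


Bayes' theorem: P(A|B) = P(B|A) × P(A) / P(B)

Step 1: Calculate P(B) using law of total probability
P(B) = P(B|A)P(A) + P(B|¬A)P(¬A)
     = 0.8060 × 0.1606 + 0.0553 × 0.8394
     = 0.12944360 + 0.04641882
     = 0.17586242

Step 2: Apply Bayes' theorem
P(A|B) = P(B|A) × P(A) / P(B)
       = 0.12944360 / 0.17586242
       = 0.7361


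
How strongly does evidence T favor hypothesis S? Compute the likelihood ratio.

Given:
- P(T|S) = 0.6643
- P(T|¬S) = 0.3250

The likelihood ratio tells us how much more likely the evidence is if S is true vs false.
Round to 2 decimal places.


Likelihood Ratio (LR) = P(T|S) / P(T|¬S)

LR = 0.6643 / 0.3250
   = 2.04

The evidence is 2.04 times more likely if S is true than if S is false.
Since LR > 1, the evidence supports S over ¬S.


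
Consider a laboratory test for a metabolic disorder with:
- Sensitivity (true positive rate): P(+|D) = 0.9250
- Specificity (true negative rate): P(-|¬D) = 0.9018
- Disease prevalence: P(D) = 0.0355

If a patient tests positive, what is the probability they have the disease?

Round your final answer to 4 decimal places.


Let D = has disease, + = positive test

Given:
- P(D) = 0.0355 (prevalence)
- P(+|D) = 0.9250 (sensitivity)
- P(-|¬D) = 0.9018 (specificity)
- P(+|¬D) = 0.0982 (false positive rate = 1 - specificity)

Step 1: Find P(+)
P(+) = P(+|D)P(D) + P(+|¬D)P(¬D)
     = 0.9250 × 0.0355 + 0.0982 × 0.9645
     = 0.03283750 + 0.09471390
     = 0.12755140

Step 2: Apply Bayes' theorem for P(D|+)
P(D|+) = P(+|D)P(D) / P(+)
       = 0.03283750 / 0.12755140
       = 0.2574


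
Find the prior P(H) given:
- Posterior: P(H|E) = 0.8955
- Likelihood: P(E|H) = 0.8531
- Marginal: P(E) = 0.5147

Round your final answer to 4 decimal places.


From Bayes' theorem: P(H|E) = P(E|H) × P(H) / P(E)

Rearranging for P(H):
P(H) = P(H|E) × P(E) / P(E|H)
     = 0.8955 × 0.5147 / 0.8531
     = 0.46091385 / 0.8531
     = 0.5403


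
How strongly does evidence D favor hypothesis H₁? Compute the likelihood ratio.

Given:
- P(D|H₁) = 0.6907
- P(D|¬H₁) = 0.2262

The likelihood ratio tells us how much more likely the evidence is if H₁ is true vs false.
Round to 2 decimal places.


Likelihood Ratio (LR) = P(D|H₁) / P(D|¬H₁)

LR = 0.6907 / 0.2262
   = 3.05

The evidence is 3.05 times more likely if H₁ is true than if H₁ is false.
LR > 1, so observing D raises the odds in favor of H₁.


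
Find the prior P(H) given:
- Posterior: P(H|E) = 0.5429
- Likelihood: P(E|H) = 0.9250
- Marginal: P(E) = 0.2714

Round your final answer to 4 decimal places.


From Bayes' theorem: P(H|E) = P(E|H) × P(H) / P(E)

Rearranging for P(H):
P(H) = P(H|E) × P(E) / P(E|H)
     = 0.5429 × 0.2714 / 0.9250
     = 0.14734306 / 0.9250
     = 0.1593


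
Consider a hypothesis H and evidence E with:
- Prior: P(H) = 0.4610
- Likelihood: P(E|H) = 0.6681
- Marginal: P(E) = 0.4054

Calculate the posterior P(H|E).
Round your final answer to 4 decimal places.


Using Bayes' theorem:

P(H|E) = P(E|H) × P(H) / P(E)
       = 0.6681 × 0.4610 / 0.4054
       = 0.30799410 / 0.4054
       = 0.7597

The evidence strengthens our belief in H.
Prior: 0.4610 → Posterior: 0.7597


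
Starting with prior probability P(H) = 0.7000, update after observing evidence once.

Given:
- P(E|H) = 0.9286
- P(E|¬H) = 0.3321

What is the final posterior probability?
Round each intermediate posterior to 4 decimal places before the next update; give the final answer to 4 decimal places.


Sequential Bayesian updating:

Initial prior: P(H) = 0.7000

Update 1:
  P(E) = 0.9286 × 0.7000 + 0.3321 × 0.3000 = 0.65002000 + 0.09963000 = 0.74965000
  P(H|E) = 0.65002000 / 0.74965000 = 0.8671

Final posterior: 0.8671


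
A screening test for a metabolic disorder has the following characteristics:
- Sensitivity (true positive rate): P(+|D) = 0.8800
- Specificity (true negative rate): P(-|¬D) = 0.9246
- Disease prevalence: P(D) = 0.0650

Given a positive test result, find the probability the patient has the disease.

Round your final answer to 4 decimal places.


Let D = has disease, + = positive test

Given:
- P(D) = 0.0650 (prevalence)
- P(+|D) = 0.8800 (sensitivity)
- P(-|¬D) = 0.9246 (specificity)
- P(+|¬D) = 0.0754 (false positive rate = 1 - specificity)

Step 1: Find P(+)
P(+) = P(+|D)P(D) + P(+|¬D)P(¬D)
     = 0.8800 × 0.0650 + 0.0754 × 0.9350
     = 0.05720000 + 0.07049900
     = 0.12769900

Step 2: Apply Bayes' theorem for P(D|+)
P(D|+) = P(+|D)P(D) / P(+)
       = 0.05720000 / 0.12769900
       = 0.4479


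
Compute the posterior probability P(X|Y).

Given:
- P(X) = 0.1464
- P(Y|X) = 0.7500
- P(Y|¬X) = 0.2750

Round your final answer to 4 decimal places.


Bayes' theorem: P(X|Y) = P(Y|X) × P(X) / P(Y)

Step 1: Calculate P(Y) using law of total probability
P(Y) = P(Y|X)P(X) + P(Y|¬X)P(¬X)
     = 0.7500 × 0.1464 + 0.2750 × 0.8536
     = 0.10980000 + 0.23474000
     = 0.34454000

Step 2: Apply Bayes' theorem
P(X|Y) = P(Y|X) × P(X) / P(Y)
       = 0.10980000 / 0.34454000
       = 0.3187


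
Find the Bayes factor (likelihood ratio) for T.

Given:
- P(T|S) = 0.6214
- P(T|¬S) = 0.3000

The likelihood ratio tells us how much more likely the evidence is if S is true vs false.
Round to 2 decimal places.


Likelihood Ratio (LR) = P(T|S) / P(T|¬S)

LR = 0.6214 / 0.3000
   = 2.07

The evidence is 2.07 times more likely if S is true than if S is false.
Since LR > 1, the evidence supports S over ¬S.


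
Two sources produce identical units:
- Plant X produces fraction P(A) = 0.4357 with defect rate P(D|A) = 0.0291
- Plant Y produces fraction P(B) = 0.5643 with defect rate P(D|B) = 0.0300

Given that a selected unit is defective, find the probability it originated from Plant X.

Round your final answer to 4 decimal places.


Let A = from Plant X, D = defective

Given:
- P(A) = 0.4357, P(B) = 0.5643
- P(D|A) = 0.0291, P(D|B) = 0.0300

Step 1: Find P(D)
P(D) = P(D|A)P(A) + P(D|B)P(B)
     = 0.0291 × 0.4357 + 0.0300 × 0.5643
     = 0.01267887 + 0.01692900
     = 0.02960787

Step 2: Apply Bayes' theorem
P(A|D) = P(D|A)P(A) / P(D)
       = 0.01267887 / 0.02960787
       = 0.4282


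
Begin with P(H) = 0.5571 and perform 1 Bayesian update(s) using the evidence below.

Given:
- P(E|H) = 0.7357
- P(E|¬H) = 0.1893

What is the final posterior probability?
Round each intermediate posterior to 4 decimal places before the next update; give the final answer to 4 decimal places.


Sequential Bayesian updating:

Initial prior: P(H) = 0.5571

Update 1:
  P(E) = 0.7357 × 0.5571 + 0.1893 × 0.4429 = 0.40985847 + 0.08384097 = 0.49369944
  P(H|E) = 0.40985847 / 0.49369944 = 0.8302

Final posterior: 0.8302


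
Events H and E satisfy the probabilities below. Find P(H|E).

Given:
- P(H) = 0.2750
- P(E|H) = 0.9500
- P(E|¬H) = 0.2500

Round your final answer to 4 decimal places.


Bayes' theorem: P(H|E) = P(E|H) × P(H) / P(E)

Step 1: Calculate P(E) using law of total probability
P(E) = P(E|H)P(H) + P(E|¬H)P(¬H)
     = 0.9500 × 0.2750 + 0.2500 × 0.7250
     = 0.26125000 + 0.18125000
     = 0.44250000

Step 2: Apply Bayes' theorem
P(H|E) = P(E|H) × P(H) / P(E)
       = 0.26125000 / 0.44250000
       = 0.5904


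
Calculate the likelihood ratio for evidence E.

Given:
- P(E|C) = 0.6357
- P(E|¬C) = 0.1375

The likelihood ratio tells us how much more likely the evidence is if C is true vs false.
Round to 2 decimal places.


Likelihood Ratio (LR) = P(E|C) / P(E|¬C)

LR = 0.6357 / 0.1375
   = 4.62

The evidence is 4.62 times more likely if C is true than if C is false.
Because LR exceeds 1, E is evidence for C.


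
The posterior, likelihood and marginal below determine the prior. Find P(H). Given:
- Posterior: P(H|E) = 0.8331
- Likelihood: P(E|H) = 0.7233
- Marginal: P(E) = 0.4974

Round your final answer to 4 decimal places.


From Bayes' theorem: P(H|E) = P(E|H) × P(H) / P(E)

Rearranging for P(H):
P(H) = P(H|E) × P(E) / P(E|H)
     = 0.8331 × 0.4974 / 0.7233
     = 0.41438394 / 0.7233
     = 0.5729


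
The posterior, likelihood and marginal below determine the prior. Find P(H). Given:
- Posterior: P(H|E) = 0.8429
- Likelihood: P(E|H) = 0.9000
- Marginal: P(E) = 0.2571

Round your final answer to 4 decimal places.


From Bayes' theorem: P(H|E) = P(E|H) × P(H) / P(E)

Rearranging for P(H):
P(H) = P(H|E) × P(E) / P(E|H)
     = 0.8429 × 0.2571 / 0.9000
     = 0.21670959 / 0.9000
     = 0.2408


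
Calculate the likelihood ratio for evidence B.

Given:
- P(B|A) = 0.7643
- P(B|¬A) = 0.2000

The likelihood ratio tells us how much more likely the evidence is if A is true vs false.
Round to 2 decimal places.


Likelihood Ratio (LR) = P(B|A) / P(B|¬A)

LR = 0.7643 / 0.2000
   = 3.82

The evidence is 3.82 times more likely if A is true than if A is false.
Because LR exceeds 1, B is evidence for A.


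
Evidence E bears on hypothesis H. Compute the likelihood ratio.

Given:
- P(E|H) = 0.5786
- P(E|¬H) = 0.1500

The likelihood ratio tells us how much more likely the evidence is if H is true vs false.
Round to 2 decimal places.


Likelihood Ratio (LR) = P(E|H) / P(E|¬H)

LR = 0.5786 / 0.1500
   = 3.86

The evidence is 3.86 times more likely if H is true than if H is false.
LR > 1, so observing E raises the odds in favor of H.


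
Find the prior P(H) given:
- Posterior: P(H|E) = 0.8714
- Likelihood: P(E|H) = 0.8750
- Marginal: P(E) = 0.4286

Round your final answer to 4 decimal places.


From Bayes' theorem: P(H|E) = P(E|H) × P(H) / P(E)

Rearranging for P(H):
P(H) = P(H|E) × P(E) / P(E|H)
     = 0.8714 × 0.4286 / 0.8750
     = 0.37348204 / 0.8750
     = 0.4268


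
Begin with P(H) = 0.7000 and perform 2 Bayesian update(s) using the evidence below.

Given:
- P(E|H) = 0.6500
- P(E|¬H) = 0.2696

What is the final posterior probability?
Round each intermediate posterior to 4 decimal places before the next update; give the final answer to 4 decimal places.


Sequential Bayesian updating:

Initial prior: P(H) = 0.7000

Update 1:
  P(E) = 0.6500 × 0.7000 + 0.2696 × 0.3000 = 0.45500000 + 0.08088000 = 0.53588000
  P(H|E) = 0.45500000 / 0.53588000 = 0.8491

Update 2:
  P(E) = 0.6500 × 0.8491 + 0.2696 × 0.1509 = 0.55191500 + 0.04068264 = 0.59259764
  P(H|E) = 0.55191500 / 0.59259764 = 0.9313

Final posterior: 0.9313


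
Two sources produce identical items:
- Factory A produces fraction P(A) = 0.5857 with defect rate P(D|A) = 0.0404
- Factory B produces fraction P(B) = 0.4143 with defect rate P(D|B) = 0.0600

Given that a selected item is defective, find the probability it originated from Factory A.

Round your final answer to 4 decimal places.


Let A = from Factory A, D = defective

Given:
- P(A) = 0.5857, P(B) = 0.4143
- P(D|A) = 0.0404, P(D|B) = 0.0600

Step 1: Find P(D)
P(D) = P(D|A)P(A) + P(D|B)P(B)
     = 0.0404 × 0.5857 + 0.0600 × 0.4143
     = 0.02366228 + 0.02485800
     = 0.04852028

Step 2: Apply Bayes' theorem
P(A|D) = P(D|A)P(A) / P(D)
       = 0.02366228 / 0.04852028
       = 0.4877


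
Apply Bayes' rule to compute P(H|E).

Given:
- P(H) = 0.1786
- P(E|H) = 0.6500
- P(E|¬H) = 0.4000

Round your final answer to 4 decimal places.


Bayes' theorem: P(H|E) = P(E|H) × P(H) / P(E)

Step 1: Calculate P(E) using law of total probability
P(E) = P(E|H)P(H) + P(E|¬H)P(¬H)
     = 0.6500 × 0.1786 + 0.4000 × 0.8214
     = 0.11609000 + 0.32856000
     = 0.44465000

Step 2: Apply Bayes' theorem
P(H|E) = P(E|H) × P(H) / P(E)
       = 0.11609000 / 0.44465000
       = 0.2611


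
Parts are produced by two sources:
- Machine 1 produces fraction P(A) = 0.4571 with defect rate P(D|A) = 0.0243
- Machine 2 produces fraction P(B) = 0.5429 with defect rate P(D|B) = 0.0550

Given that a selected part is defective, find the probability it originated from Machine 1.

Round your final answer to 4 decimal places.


Let A = from Machine 1, D = defective

Given:
- P(A) = 0.4571, P(B) = 0.5429
- P(D|A) = 0.0243, P(D|B) = 0.0550

Step 1: Find P(D)
P(D) = P(D|A)P(A) + P(D|B)P(B)
     = 0.0243 × 0.4571 + 0.0550 × 0.5429
     = 0.01110753 + 0.02985950
     = 0.04096703

Step 2: Apply Bayes' theorem
P(A|D) = P(D|A)P(A) / P(D)
       = 0.01110753 / 0.04096703
       = 0.2711


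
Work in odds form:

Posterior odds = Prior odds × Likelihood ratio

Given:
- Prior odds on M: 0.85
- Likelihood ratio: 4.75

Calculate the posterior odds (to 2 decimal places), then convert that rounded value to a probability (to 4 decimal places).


Step 1: Calculate posterior odds
Posterior odds = Prior odds × LR
               = 0.85 × 4.75
               = 4.04

Step 2: Convert to probability
P(M|E) = Posterior odds / (1 + Posterior odds)
       = 4.04 / (1 + 4.04)
       = 4.04 / 5.04
       = 0.8016

The evidence increased P(M) from 0.4595 to 0.8016.


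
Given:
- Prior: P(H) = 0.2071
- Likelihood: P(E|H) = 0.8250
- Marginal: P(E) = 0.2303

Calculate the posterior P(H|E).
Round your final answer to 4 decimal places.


Using Bayes' theorem:

P(H|E) = P(E|H) × P(H) / P(E)
       = 0.8250 × 0.2071 / 0.2303
       = 0.17085750 / 0.2303
       = 0.7419

The evidence strengthens our belief in H.
Prior: 0.2071 → Posterior: 0.7419


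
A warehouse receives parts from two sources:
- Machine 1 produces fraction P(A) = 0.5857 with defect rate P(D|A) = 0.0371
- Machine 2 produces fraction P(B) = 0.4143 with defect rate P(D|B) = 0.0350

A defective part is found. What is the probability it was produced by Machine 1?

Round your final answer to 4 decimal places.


Let A = from Machine 1, D = defective

Given:
- P(A) = 0.5857, P(B) = 0.4143
- P(D|A) = 0.0371, P(D|B) = 0.0350

Step 1: Find P(D)
P(D) = P(D|A)P(A) + P(D|B)P(B)
     = 0.0371 × 0.5857 + 0.0350 × 0.4143
     = 0.02172947 + 0.01450050
     = 0.03622997

Step 2: Apply Bayes' theorem
P(A|D) = P(D|A)P(A) / P(D)
       = 0.02172947 / 0.03622997
       = 0.5998


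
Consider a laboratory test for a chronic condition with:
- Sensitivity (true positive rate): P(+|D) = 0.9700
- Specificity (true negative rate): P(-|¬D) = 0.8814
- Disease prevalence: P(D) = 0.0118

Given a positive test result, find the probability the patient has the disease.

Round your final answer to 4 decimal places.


Let D = has disease, + = positive test

Given:
- P(D) = 0.0118 (prevalence)
- P(+|D) = 0.9700 (sensitivity)
- P(-|¬D) = 0.8814 (specificity)
- P(+|¬D) = 0.1186 (false positive rate = 1 - specificity)

Step 1: Find P(+)
P(+) = P(+|D)P(D) + P(+|¬D)P(¬D)
     = 0.9700 × 0.0118 + 0.1186 × 0.9882
     = 0.01144600 + 0.11720052
     = 0.12864652

Step 2: Apply Bayes' theorem for P(D|+)
P(D|+) = P(+|D)P(D) / P(+)
       = 0.01144600 / 0.12864652
       = 0.0890
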